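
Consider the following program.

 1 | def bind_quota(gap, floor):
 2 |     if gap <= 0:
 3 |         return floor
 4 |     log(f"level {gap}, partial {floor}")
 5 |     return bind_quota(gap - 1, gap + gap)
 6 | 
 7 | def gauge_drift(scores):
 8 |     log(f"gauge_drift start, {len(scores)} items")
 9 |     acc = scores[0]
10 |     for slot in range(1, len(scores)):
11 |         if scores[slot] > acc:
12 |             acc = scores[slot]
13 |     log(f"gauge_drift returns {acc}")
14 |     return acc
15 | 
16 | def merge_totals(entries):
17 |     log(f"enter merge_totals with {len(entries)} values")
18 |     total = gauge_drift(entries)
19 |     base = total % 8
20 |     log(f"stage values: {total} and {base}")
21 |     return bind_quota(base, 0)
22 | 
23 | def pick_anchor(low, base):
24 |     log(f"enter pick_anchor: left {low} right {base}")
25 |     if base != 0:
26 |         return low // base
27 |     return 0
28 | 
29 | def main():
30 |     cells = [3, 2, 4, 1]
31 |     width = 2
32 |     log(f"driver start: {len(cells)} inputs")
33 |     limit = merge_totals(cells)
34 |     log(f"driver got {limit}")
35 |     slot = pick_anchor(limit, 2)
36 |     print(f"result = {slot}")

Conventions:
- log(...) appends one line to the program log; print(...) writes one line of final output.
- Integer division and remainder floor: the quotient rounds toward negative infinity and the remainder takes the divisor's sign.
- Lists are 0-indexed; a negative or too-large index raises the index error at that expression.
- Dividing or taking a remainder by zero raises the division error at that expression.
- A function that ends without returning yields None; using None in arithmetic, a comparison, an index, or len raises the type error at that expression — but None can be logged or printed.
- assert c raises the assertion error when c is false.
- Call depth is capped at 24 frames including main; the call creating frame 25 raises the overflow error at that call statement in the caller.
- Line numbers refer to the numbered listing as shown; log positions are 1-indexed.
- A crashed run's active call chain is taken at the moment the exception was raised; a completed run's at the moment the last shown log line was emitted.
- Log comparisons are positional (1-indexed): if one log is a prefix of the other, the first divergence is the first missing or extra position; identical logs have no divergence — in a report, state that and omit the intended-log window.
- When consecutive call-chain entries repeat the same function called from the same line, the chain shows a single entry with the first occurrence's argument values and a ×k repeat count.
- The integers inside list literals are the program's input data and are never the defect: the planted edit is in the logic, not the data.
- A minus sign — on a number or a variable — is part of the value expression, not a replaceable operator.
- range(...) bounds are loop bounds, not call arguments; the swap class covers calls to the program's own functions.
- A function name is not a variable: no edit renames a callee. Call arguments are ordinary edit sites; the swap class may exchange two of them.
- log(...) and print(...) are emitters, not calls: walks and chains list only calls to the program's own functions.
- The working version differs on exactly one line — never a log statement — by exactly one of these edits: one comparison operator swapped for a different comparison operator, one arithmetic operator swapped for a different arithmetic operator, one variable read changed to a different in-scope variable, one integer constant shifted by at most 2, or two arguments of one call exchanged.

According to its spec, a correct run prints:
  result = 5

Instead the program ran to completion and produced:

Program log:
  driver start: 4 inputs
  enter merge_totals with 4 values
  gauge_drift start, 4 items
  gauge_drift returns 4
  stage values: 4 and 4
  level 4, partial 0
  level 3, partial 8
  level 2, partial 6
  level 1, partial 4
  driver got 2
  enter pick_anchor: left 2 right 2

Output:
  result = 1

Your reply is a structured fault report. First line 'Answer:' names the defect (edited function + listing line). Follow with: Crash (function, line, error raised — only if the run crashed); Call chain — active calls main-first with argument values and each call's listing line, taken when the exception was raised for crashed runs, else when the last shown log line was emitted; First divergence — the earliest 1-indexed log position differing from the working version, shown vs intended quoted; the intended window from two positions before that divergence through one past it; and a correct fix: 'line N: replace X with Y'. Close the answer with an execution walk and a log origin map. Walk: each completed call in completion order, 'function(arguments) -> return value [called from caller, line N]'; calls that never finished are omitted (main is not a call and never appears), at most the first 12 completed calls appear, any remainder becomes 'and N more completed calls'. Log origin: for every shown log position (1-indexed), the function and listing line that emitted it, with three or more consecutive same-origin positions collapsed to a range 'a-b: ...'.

Answer: the defect is in bind_quota at line 5.
Core observation: The earliest visible damage is log position 7 — 'level 3, partial 8' rather than the intended 'level 3, partial 4'.
Call chain: main -> pick_anchor(2, 2) (called at line 35).
First divergence: position 7 — the shown line 'level 3, partial 8' should read 'level 3, partial 4'.
Intended log window:
  5: stage values: 4 and 4
  6: level 4, partial 0
  7: level 3, partial 4
  8: level 2, partial 7
Execution walk:
  gauge_drift([3, 2, 4, 1]) -> 4  [called from merge_totals, line 18]
  bind_quota(0, 2) -> 2  [called from bind_quota, line 5]
  bind_quota(1, 4) -> 2  [called from bind_quota, line 5]
  bind_quota(2, 6) -> 2  [called from bind_quota, line 5]
  bind_quota(3, 8) -> 2  [called from bind_quota, line 5]
  bind_quota(4, 0) -> 2  [called from merge_totals, line 21]
  merge_totals([3, 2, 4, 1]) -> 2  [called from main, line 33]
  pick_anchor(2, 2) -> 1  [called from main, line 35]
Log line origins:
  1 — main, line 32
  2 — merge_totals, line 17
  3 — gauge_drift, line 8
  4 — gauge_drift, line 13
  5 — merge_totals, line 20
  6-9 — bind_quota, line 4
  10 — main, line 34
  11 — pick_anchor, line 24
A correct fix: line 5: replace `gap + gap` with `floor + gap`.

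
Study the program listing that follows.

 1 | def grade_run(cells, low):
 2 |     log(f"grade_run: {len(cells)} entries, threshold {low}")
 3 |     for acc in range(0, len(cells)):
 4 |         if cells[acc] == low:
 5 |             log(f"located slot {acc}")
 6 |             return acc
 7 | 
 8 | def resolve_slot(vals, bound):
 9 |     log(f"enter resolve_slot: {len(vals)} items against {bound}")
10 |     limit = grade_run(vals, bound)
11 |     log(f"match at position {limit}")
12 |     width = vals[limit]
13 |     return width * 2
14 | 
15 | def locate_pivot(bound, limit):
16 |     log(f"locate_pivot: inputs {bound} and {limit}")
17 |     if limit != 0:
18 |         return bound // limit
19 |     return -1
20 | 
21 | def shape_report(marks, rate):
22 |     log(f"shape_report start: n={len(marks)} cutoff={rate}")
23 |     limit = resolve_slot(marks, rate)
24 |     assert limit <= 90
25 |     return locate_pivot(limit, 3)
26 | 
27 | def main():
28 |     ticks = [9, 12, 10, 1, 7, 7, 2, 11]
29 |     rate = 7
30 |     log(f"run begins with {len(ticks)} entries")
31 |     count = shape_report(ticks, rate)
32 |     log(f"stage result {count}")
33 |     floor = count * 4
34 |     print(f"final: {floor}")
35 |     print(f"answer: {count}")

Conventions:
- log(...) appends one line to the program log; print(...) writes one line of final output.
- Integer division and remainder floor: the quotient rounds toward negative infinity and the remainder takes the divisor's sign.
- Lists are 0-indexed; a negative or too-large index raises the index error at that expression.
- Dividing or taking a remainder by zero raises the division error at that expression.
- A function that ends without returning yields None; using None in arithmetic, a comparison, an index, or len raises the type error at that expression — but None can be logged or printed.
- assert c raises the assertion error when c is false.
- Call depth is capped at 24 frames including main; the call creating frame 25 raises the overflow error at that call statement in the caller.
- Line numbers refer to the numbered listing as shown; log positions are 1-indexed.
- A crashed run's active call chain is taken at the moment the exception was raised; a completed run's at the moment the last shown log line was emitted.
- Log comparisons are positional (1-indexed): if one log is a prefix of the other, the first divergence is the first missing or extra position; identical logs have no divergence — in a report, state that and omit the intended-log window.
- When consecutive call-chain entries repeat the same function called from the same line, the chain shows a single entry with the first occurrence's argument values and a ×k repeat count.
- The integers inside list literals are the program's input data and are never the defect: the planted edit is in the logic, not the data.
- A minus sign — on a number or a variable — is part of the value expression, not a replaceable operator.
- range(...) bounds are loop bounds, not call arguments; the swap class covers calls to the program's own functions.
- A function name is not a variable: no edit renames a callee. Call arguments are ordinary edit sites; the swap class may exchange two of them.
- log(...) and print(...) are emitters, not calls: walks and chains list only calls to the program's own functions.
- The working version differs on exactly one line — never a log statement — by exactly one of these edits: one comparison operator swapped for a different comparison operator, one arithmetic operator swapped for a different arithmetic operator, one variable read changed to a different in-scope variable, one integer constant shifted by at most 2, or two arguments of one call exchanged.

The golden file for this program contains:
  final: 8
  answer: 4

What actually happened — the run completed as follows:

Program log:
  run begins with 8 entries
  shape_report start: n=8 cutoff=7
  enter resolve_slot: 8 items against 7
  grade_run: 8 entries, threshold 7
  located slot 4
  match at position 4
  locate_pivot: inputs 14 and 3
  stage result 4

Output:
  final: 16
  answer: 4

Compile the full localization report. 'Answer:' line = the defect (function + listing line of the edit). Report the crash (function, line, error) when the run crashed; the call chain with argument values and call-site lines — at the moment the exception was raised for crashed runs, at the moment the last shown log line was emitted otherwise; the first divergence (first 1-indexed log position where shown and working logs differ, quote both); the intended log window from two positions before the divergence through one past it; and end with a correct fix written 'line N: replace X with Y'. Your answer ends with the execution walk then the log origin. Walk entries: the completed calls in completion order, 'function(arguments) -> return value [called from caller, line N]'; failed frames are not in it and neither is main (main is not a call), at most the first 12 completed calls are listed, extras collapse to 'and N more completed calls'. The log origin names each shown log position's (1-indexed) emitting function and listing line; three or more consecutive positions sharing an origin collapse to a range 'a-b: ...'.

Answer: the defect is in main at line 33.
Key fact: Nothing in the log betrays the bug — only the output does.
Call chain: main.
First divergence: none (the log streams are identical).
Execution walk:
  grade_run([9, 12, 10, 1, 7, 7, 2, 11], 7) -> 4  [called from resolve_slot, line 10]
  resolve_slot([9, 12, 10, 1, 7, 7, 2, 11], 7) -> 14  [called from shape_report, line 23]
  locate_pivot(14, 3) -> 4  [called from shape_report, line 25]
  shape_report([9, 12, 10, 1, 7, 7, 2, 11], 7) -> 4  [called from main, line 31]
Log line origins:
  1: from main, line 30
  2: from shape_report, line 22
  3: from resolve_slot, line 9
  4: from grade_run, line 2
  5: from grade_run, line 5
  6: from resolve_slot, line 11
  7: from locate_pivot, line 16
  8: from main, line 32
A correct fix: line 33: replace `4` with `2`.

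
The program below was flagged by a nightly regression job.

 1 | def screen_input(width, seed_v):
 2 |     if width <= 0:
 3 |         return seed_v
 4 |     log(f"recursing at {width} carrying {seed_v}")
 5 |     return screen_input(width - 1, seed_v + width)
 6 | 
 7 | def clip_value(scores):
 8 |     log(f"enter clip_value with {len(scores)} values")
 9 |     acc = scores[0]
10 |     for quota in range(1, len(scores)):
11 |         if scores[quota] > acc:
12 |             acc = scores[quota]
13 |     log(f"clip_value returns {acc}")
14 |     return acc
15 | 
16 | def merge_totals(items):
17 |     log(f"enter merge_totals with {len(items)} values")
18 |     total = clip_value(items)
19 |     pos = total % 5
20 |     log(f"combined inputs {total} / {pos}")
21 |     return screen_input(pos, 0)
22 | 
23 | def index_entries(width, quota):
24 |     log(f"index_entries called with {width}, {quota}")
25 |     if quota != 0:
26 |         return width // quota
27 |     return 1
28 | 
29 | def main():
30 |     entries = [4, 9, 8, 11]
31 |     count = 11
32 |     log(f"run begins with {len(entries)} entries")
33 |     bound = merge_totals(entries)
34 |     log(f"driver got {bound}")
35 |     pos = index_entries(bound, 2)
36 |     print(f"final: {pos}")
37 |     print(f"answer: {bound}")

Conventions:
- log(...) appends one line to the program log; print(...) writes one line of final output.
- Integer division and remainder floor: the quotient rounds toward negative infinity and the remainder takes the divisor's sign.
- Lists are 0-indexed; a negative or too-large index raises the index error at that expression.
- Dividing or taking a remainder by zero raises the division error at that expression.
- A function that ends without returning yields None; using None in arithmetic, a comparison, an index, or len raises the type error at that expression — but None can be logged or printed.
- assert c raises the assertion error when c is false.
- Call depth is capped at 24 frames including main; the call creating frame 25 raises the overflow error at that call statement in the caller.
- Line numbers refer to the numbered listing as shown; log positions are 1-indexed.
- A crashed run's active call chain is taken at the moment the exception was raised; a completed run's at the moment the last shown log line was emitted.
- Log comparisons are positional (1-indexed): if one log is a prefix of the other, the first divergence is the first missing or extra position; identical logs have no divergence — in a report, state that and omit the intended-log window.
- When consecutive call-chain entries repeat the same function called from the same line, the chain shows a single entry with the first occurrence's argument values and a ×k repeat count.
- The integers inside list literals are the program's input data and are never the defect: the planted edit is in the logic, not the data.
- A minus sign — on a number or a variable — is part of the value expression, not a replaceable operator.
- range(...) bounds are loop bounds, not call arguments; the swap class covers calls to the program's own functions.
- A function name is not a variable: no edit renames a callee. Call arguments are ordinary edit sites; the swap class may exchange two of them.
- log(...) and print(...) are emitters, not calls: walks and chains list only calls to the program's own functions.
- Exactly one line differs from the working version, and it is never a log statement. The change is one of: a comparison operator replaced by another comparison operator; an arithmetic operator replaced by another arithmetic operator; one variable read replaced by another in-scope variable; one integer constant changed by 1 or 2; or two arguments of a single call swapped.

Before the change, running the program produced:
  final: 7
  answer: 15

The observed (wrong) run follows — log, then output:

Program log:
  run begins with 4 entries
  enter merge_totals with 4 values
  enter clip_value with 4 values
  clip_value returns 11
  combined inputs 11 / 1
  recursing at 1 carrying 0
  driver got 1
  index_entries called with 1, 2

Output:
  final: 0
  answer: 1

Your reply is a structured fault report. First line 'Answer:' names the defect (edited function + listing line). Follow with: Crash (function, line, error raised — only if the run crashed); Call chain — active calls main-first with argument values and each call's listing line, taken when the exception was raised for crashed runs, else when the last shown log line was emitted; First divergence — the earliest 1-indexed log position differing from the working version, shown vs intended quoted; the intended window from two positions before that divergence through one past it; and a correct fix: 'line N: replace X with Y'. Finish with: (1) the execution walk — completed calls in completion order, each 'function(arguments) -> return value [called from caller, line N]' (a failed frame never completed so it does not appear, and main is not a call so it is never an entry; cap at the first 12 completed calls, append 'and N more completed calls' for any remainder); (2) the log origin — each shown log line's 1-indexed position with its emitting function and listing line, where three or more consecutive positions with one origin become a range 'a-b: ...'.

Answer: the defect is in merge_totals at line 19.
Key fact: The earliest visible damage is log position 5 — 'combined inputs 11 / 1' rather than the intended 'combined inputs 11 / 5'.
Call chain: main -> index_entries(1, 2) (called at line 35).
First divergence: position 5 — the shown line 'combined inputs 11 / 1' should read 'combined inputs 11 / 5'.
Intended log window:
  3: enter clip_value with 4 values
  4: clip_value returns 11
  5: combined inputs 11 / 5
  6: recursing at 5 carrying 0
Execution walk:
  clip_value([4, 9, 8, 11]) -> 11  [called from merge_totals, line 18]
  screen_input(0, 1) -> 1  [called from screen_input, line 5]
  screen_input(1, 0) -> 1  [called from merge_totals, line 21]
  merge_totals([4, 9, 8, 11]) -> 1  [called from main, line 33]
  index_entries(1, 2) -> 0  [called from main, line 35]
Log origin:
  1: emitted by main (line 32)
  2: emitted by merge_totals (line 17)
  3: emitted by clip_value (line 8)
  4: emitted by clip_value (line 13)
  5: emitted by merge_totals (line 20)
  6: emitted by screen_input (line 4)
  7: emitted by main (line 34)
  8: emitted by index_entries (line 24)
A correct fix: line 19: replace `5` with `6`.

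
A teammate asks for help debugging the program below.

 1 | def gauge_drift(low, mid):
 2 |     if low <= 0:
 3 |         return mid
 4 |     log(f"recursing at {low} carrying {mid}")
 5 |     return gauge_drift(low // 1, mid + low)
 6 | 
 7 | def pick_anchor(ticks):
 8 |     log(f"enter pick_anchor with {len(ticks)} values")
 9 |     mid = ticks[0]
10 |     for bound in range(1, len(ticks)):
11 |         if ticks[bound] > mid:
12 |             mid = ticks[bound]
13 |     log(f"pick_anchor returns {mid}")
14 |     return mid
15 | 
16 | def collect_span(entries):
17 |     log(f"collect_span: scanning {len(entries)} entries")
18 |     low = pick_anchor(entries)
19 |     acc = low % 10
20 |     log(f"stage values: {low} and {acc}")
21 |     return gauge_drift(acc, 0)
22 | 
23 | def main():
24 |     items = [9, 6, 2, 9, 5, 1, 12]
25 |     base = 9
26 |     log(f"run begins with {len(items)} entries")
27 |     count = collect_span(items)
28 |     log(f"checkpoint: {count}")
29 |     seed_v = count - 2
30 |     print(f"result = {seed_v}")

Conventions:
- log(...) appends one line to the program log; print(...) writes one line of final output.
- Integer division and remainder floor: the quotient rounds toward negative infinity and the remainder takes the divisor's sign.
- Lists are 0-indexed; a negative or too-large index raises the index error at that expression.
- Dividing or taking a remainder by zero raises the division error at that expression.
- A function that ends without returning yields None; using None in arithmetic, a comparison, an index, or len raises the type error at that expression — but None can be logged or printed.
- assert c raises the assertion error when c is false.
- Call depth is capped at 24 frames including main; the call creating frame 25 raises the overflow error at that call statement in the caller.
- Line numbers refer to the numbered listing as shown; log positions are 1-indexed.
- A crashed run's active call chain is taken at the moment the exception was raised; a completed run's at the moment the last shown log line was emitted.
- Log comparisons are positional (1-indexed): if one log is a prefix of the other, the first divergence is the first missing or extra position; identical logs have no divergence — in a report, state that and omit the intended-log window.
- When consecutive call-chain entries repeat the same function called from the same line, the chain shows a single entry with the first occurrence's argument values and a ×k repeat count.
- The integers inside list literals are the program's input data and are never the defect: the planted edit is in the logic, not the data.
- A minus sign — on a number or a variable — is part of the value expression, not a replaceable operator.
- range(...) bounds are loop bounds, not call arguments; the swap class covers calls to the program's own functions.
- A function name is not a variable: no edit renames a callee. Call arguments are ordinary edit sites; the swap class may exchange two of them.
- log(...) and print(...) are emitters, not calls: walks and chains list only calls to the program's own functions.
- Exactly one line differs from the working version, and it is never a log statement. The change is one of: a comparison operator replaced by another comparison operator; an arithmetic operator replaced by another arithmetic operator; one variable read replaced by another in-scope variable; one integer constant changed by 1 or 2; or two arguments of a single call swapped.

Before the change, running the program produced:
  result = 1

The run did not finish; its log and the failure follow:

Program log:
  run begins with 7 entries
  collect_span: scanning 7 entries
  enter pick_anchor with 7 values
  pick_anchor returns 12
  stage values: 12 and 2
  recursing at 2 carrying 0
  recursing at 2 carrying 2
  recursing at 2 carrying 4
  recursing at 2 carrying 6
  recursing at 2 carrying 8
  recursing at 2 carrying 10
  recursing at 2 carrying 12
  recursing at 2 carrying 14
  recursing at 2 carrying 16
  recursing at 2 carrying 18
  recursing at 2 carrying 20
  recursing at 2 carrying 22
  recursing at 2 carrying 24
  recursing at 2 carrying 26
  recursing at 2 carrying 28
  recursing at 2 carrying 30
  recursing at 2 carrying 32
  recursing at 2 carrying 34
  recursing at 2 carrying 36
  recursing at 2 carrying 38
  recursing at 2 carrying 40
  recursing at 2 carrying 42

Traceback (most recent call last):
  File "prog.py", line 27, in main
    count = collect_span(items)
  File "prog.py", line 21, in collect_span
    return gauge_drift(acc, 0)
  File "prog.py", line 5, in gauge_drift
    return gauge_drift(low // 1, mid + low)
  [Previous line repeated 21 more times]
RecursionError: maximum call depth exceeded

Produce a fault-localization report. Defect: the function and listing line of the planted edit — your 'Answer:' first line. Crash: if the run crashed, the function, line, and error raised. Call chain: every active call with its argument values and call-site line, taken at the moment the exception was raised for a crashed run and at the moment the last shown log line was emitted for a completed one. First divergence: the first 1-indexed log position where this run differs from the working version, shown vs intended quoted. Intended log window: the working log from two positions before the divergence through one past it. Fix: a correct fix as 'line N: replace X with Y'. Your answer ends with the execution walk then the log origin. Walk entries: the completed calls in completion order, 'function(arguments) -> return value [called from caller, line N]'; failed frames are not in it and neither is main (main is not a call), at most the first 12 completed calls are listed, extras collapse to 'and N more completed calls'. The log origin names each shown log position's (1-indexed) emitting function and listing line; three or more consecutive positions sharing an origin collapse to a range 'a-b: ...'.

Answer: the defect is in gauge_drift at line 5.
The tell: Everything matches until log position 7, which reads 'recursing at 2 carrying 2' in place of 'recursing at 1 carrying 2'.
Crash: gauge_drift, line 5, RecursionError.
Call chain: main -> collect_span([9, 6, 2, 9, 5, 1, 12]) (called at line 27) -> gauge_drift(2, 0) (called at line 21) -> gauge_drift(2, 2) (called at line 5) ×21.
First divergence: position 7; shown 'recursing at 2 carrying 2' vs intended 'recursing at 1 carrying 2'.
Intended log window:
  5: stage values: 12 and 2
  6: recursing at 2 carrying 0
  7: recursing at 1 carrying 2
  8: checkpoint: 3
Execution walk:
  pick_anchor([9, 6, 2, 9, 5, 1, 12]) -> 12  [called from collect_span, line 18]
Log origin:
  1: from main, line 26
  2: from collect_span, line 17
  3: from pick_anchor, line 8
  4: from pick_anchor, line 13
  5: from collect_span, line 20
  6-27: from gauge_drift, line 4
A correct fix: line 5: replace `//` with `-`.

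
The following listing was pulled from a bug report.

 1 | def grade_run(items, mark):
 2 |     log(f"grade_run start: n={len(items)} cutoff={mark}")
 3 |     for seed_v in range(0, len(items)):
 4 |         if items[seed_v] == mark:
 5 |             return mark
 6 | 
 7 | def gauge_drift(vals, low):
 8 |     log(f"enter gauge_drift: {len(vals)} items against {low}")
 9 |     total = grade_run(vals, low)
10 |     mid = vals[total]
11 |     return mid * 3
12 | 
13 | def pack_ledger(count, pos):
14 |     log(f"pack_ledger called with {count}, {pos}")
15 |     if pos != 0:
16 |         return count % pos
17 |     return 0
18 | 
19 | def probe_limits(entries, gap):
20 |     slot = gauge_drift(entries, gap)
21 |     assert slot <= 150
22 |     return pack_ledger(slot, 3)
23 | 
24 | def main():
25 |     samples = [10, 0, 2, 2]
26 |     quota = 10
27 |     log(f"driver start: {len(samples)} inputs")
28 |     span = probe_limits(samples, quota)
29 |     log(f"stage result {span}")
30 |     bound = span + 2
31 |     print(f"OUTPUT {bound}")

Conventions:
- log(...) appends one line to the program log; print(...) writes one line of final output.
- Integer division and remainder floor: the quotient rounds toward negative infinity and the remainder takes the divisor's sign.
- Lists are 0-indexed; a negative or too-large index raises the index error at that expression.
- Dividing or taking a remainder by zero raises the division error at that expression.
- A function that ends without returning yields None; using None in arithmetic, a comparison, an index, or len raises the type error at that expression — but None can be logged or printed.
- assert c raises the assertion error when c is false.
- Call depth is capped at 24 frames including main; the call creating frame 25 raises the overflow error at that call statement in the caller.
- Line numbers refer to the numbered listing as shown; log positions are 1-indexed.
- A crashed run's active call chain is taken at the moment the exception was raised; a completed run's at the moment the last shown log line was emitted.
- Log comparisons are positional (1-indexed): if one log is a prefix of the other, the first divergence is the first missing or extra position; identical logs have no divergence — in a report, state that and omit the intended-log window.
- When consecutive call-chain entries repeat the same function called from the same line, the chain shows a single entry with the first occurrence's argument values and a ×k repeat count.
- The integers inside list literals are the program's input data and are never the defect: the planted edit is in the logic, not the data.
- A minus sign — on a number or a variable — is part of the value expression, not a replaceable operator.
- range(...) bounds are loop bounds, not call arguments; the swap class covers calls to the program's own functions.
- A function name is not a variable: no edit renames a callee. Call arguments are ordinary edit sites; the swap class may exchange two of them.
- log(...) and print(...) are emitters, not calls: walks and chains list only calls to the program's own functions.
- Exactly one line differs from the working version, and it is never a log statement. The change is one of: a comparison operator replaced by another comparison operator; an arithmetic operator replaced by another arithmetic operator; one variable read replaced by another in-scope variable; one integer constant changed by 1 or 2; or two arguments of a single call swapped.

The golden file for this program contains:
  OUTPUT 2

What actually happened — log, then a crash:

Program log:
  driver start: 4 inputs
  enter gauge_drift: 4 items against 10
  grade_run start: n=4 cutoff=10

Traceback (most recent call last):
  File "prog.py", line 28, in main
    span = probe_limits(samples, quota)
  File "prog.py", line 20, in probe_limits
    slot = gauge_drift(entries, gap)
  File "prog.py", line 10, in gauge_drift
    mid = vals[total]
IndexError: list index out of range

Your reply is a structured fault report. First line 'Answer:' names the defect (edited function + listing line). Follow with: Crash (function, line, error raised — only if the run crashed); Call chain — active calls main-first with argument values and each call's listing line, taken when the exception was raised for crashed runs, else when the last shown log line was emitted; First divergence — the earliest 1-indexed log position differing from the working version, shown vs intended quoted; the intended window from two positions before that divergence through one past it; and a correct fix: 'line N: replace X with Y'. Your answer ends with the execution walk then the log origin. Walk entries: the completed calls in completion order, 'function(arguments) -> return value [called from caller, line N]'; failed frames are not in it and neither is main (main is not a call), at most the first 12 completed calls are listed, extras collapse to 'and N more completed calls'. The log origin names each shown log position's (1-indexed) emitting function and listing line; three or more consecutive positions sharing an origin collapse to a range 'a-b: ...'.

Answer: the defect is in grade_run at line 5.
Key fact: The faulty run's log stops after 3 lines; the working version's next line would be 'pack_ledger called with 30, 3'.
Crash: gauge_drift, line 10, IndexError.
Call chain: main -> probe_limits([10, 0, 2, 2], 10) (called at line 28) -> gauge_drift([10, 0, 2, 2], 10) (called at line 20).
First divergence: position 4 — the faulty run's log ends after 3 lines; the working version continues with 'pack_ledger called with 30, 3'.
Intended log window:
  2: enter gauge_drift: 4 items against 10
  3: grade_run start: n=4 cutoff=10
  4: pack_ledger called with 30, 3
  5: stage result 0
Execution walk:
  grade_run([10, 0, 2, 2], 10) -> 10  [called from gauge_drift, line 9]
Log origins:
  1: logged in main at line 27
  2: logged in gauge_drift at line 8
  3: logged in grade_run at line 2
A correct fix: line 5: replace `mark` with `seed_v`.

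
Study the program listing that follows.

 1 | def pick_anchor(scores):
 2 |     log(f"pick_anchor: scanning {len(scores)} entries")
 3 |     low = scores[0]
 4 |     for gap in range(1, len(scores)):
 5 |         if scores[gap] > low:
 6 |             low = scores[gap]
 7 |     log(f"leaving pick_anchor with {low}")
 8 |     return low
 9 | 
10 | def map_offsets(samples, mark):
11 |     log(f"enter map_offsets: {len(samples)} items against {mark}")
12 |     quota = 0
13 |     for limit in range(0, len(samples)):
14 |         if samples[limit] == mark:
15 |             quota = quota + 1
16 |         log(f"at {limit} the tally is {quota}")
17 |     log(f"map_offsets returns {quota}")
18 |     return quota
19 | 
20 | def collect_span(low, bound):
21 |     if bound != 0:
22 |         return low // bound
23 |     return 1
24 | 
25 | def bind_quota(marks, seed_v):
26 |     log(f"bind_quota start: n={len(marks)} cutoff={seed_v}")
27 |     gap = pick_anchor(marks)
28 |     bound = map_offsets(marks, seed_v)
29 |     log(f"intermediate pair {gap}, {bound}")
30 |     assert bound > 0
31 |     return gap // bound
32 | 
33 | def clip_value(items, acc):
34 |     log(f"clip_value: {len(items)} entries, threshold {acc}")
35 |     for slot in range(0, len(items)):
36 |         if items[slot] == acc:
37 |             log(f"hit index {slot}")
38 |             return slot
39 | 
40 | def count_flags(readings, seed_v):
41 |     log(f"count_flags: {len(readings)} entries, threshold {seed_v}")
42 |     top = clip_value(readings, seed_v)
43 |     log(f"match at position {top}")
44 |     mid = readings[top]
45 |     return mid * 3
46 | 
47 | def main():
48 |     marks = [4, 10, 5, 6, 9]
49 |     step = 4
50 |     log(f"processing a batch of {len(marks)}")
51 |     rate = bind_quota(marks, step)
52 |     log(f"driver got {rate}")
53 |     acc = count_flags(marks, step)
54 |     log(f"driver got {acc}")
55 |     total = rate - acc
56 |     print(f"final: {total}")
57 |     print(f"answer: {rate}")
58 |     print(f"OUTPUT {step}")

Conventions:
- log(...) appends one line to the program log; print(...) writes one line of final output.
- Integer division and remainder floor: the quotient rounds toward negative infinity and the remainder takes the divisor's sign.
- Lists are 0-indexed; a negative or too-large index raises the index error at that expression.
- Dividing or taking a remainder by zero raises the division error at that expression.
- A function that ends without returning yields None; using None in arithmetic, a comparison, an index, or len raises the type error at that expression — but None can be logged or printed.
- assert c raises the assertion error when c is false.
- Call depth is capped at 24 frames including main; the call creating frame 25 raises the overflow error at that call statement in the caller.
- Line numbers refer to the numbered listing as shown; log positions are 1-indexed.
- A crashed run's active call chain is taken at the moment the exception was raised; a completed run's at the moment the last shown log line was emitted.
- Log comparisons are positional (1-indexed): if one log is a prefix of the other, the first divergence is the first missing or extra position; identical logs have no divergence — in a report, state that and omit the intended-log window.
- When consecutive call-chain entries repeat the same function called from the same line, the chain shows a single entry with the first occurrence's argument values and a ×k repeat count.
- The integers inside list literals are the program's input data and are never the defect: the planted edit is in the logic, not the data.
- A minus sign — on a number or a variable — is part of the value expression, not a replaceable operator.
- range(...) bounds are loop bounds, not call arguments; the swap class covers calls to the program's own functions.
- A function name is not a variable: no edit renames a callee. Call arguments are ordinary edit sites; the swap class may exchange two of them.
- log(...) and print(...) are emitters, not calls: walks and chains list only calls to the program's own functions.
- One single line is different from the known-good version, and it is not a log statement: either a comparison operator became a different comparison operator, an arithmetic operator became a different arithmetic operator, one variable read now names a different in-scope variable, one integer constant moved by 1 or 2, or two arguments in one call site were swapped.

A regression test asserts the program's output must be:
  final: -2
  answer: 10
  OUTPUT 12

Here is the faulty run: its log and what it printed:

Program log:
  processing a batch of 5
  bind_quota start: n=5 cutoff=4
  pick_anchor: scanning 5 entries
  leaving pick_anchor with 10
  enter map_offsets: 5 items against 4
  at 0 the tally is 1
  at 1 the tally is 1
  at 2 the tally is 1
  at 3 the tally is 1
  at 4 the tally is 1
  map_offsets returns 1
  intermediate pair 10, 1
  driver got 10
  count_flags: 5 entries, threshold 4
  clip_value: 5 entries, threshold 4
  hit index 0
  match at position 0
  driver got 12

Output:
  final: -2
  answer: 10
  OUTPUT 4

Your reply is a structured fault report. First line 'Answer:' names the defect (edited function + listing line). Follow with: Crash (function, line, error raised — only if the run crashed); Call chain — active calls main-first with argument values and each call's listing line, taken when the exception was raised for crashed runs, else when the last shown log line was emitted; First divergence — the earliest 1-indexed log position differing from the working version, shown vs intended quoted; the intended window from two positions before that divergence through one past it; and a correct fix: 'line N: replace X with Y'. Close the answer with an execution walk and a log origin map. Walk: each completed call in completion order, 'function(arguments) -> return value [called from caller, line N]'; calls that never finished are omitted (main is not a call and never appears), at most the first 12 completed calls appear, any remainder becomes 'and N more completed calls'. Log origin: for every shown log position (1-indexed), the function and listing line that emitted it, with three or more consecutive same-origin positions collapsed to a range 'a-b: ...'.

Answer: the defect is in main at line 58.
Key fact: Nothing in the log betrays the bug — only the output does.
Call chain: main.
First divergence: none; the two logs match at every position.
Execution walk:
  pick_anchor([4, 10, 5, 6, 9]) -> 10  [called from bind_quota, line 27]
  map_offsets([4, 10, 5, 6, 9], 4) -> 1  [called from bind_quota, line 28]
  bind_quota([4, 10, 5, 6, 9], 4) -> 10  [called from main, line 51]
  clip_value([4, 10, 5, 6, 9], 4) -> 0  [called from count_flags, line 42]
  count_flags([4, 10, 5, 6, 9], 4) -> 12  [called from main, line 53]
Log origin:
  1: logged in main at line 50
  2: logged in bind_quota at line 26
  3: logged in pick_anchor at line 2
  4: logged in pick_anchor at line 7
  5: logged in map_offsets at line 11
  6-10: logged in map_offsets at line 16
  11: logged in map_offsets at line 17
  12: logged in bind_quota at line 29
  13: logged in main at line 52
  14: logged in count_flags at line 41
  15: logged in clip_value at line 34
  16: logged in clip_value at line 37
  17: logged in count_flags at line 43
  18: logged in main at line 54
A correct fix: line 58: replace `step` with `acc`.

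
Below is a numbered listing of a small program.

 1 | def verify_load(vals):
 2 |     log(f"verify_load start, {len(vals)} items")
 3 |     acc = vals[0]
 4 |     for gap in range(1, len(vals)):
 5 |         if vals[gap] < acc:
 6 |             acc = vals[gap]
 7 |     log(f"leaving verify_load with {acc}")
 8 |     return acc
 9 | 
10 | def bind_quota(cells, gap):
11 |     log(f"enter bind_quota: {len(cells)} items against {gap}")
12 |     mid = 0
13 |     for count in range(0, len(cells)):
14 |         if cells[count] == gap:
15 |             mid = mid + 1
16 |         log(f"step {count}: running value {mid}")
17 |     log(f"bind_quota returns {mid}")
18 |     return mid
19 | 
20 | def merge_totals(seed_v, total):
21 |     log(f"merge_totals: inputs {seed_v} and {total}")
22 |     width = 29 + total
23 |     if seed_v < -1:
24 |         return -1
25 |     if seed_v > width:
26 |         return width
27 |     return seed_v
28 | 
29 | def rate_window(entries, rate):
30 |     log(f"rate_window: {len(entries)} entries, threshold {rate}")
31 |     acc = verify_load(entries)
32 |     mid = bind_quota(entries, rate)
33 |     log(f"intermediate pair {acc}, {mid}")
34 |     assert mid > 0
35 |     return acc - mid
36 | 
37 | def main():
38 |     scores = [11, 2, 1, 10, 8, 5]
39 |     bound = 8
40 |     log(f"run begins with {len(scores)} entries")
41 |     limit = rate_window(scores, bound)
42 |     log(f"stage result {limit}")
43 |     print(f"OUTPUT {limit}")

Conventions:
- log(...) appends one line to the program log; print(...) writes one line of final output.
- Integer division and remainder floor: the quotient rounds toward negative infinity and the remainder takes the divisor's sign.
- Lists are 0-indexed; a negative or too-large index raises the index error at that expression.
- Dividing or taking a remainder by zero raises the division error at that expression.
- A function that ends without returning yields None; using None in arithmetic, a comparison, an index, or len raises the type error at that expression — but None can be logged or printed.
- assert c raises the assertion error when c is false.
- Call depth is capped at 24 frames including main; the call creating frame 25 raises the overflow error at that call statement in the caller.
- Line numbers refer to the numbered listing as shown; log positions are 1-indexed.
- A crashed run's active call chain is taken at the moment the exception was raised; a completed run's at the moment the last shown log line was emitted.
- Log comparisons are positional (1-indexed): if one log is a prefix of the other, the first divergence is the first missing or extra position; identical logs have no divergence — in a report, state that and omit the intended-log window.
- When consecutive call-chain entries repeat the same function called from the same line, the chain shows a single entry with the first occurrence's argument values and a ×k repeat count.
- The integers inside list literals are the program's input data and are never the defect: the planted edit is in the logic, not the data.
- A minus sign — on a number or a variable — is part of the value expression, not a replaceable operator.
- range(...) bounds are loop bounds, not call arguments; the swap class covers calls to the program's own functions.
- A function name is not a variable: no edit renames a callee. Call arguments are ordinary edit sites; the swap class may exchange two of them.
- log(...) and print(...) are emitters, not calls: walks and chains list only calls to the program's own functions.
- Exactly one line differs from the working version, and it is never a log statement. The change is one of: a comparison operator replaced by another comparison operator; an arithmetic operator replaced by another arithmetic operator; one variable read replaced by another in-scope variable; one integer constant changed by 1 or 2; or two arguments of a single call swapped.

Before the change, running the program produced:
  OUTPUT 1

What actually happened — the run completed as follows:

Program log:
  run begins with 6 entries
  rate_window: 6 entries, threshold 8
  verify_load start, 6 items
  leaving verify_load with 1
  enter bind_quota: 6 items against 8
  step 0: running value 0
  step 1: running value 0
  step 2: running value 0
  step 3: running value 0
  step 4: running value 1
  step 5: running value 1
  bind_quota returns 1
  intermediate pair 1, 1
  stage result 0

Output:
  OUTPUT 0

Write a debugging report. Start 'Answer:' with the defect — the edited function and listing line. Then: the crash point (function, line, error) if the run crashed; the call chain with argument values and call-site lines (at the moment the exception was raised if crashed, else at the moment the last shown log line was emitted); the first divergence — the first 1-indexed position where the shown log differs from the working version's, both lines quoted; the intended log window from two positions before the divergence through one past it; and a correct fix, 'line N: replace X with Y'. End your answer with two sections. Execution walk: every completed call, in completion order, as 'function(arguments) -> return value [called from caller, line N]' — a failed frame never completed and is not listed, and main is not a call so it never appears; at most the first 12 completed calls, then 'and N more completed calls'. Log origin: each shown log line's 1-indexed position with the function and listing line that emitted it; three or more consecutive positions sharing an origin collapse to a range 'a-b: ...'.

Answer: the defect is in rate_window at line 35.
The tell: At log position 14 the runs split — shown 'stage result 0', but the working version logs 'stage result 1'.
Call chain: main.
First divergence: position 14; shown 'stage result 0' vs intended 'stage result 1'.
Intended log window:
  12: bind_quota returns 1
  13: intermediate pair 1, 1
  14: stage result 1
Execution walk:
  verify_load([11, 2, 1, 10, 8, 5]) -> 1  [called from rate_window, line 31]
  bind_quota([11, 2, 1, 10, 8, 5], 8) -> 1  [called from rate_window, line 32]
  rate_window([11, 2, 1, 10, 8, 5], 8) -> 0  [called from main, line 41]
Origin of each log line:
  1: from main, line 40
  2: from rate_window, line 30
  3: from verify_load, line 2
  4: from verify_load, line 7
  5: from bind_quota, line 11
  6-11: from bind_quota, line 16
  12: from bind_quota, line 17
  13: from rate_window, line 33
  14: from main, line 42
A correct fix: line 35: replace `-` with `//`.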